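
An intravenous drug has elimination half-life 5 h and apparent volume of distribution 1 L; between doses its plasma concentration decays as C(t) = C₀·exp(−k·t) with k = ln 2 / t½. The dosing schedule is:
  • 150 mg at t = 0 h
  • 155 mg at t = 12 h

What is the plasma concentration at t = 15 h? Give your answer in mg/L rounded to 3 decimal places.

121.012 mg/L

k = ln 2 / 5 = 0.13863 per h
Dose 1 (150 mg at t=0 h): 150·exp(−0.13863·15) = 18.750 mg/L
Dose 2 (155 mg at t=12 h): 155·exp(−0.13863·3) = 102.262 mg/L
C(15) = 18.750 + 102.262 = 121.012 mg/L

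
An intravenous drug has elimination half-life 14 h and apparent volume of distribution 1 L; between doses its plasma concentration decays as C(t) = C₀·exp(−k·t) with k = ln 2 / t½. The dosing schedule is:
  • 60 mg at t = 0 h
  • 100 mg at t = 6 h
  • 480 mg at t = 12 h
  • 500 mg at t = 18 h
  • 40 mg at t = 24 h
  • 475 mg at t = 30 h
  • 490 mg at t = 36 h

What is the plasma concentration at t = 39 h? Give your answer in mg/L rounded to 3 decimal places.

1076.697 mg/L

k = ln 2 / 14 = 0.04951 per h
Dose 1 (60 mg at t=0 h): 60·exp(−0.04951·39) = 8.701 mg/L
Dose 2 (100 mg at t=6 h): 100·exp(−0.04951·33) = 19.518 mg/L
Dose 3 (480 mg at t=12 h): 480·exp(−0.04951·27) = 126.091 mg/L
Dose 4 (500 mg at t=18 h): 500·exp(−0.04951·21) = 176.777 mg/L
Dose 5 (40 mg at t=24 h): 40·exp(−0.04951·15) = 19.034 mg/L
Dose 6 (475 mg at t=30 h): 475·exp(−0.04951·9) = 304.211 mg/L
Dose 7 (490 mg at t=36 h): 490·exp(−0.04951·3) = 422.367 mg/L
C(39) = 8.701 + 19.518 + 126.091 + 176.777 + 19.034 + 304.211 + 422.367 = 1076.697 mg/L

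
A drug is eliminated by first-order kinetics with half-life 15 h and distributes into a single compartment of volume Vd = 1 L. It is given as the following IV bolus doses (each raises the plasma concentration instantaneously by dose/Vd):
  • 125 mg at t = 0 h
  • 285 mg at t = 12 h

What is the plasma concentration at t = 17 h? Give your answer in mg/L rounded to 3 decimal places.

283.187 mg/L

k = ln 2 / 15 = 0.04621 per h
Dose 1 (125 mg at t=0 h): 125·exp(−0.04621·17) = 56.983 mg/L
Dose 2 (285 mg at t=12 h): 285·exp(−0.04621·5) = 226.205 mg/L
C(17) = 56.983 + 226.205 = 283.187 mg/L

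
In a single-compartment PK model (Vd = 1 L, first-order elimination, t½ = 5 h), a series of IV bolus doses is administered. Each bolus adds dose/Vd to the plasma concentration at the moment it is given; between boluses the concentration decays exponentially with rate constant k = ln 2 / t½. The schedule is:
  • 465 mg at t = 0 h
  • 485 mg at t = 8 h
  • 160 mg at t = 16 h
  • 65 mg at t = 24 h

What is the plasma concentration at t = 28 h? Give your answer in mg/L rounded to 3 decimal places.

107.547 mg/L

k = ln 2 / 5 = 0.13863 per h
Dose 1 (465 mg at t=0 h): 465·exp(−0.13863·28) = 9.587 mg/L
Dose 2 (485 mg at t=8 h): 485·exp(−0.13863·20) = 30.312 mg/L
Dose 3 (160 mg at t=16 h): 160·exp(−0.13863·12) = 30.314 mg/L
Dose 4 (65 mg at t=24 h): 65·exp(−0.13863·4) = 37.333 mg/L
C(28) = 9.587 + 30.312 + 30.314 + 37.333 = 107.547 mg/L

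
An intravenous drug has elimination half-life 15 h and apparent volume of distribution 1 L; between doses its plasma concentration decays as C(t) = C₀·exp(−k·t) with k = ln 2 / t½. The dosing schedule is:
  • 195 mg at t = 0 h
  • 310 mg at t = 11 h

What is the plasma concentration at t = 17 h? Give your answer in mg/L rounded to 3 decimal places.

k = ln 2 / 15 = 0.04621 per h
Dose 1 (195 mg at t=0 h): 195·exp(−0.04621·17) = 88.893 mg/L
Dose 2 (310 mg at t=11 h): 310·exp(−0.04621·6) = 234.936 mg/L
C(17) = 88.893 + 234.936 = 323.829 mg/L

323.829 mg/L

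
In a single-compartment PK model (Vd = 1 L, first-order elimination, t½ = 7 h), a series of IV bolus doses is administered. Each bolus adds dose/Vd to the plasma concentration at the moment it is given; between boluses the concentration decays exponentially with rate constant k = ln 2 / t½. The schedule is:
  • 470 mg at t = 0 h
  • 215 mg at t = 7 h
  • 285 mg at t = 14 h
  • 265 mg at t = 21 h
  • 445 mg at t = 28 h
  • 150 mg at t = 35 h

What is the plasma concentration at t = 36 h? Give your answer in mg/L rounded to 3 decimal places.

k = ln 2 / 7 = 0.09902 per h
Dose 1 (470 mg at t=0 h): 470·exp(−0.09902·36) = 13.303 mg/L
Dose 2 (215 mg at t=7 h): 215·exp(−0.09902·29) = 12.171 mg/L
Dose 3 (285 mg at t=14 h): 285·exp(−0.09902·22) = 32.266 mg/L
Dose 4 (265 mg at t=21 h): 265·exp(−0.09902·15) = 60.004 mg/L
Dose 5 (445 mg at t=28 h): 445·exp(−0.09902·8) = 201.524 mg/L
Dose 6 (150 mg at t=35 h): 150·exp(−0.09902·1) = 135.859 mg/L
C(36) = 13.303 + 12.171 + 32.266 + 60.004 + 201.524 + 135.859 = 455.126 mg/L

455.126 mg/L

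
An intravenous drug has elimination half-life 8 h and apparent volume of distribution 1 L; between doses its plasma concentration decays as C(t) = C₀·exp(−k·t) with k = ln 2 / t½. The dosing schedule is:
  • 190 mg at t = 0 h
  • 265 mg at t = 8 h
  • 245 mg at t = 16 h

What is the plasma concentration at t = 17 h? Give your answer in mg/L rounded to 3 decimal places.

389.727 mg/L

k = ln 2 / 8 = 0.08664 per h
Dose 1 (190 mg at t=0 h): 190·exp(−0.08664·17) = 43.558 mg/L
Dose 2 (265 mg at t=8 h): 265·exp(−0.08664·9) = 121.503 mg/L
Dose 3 (245 mg at t=16 h): 245·exp(−0.08664·1) = 224.666 mg/L
C(17) = 43.558 + 121.503 + 224.666 = 389.727 mg/L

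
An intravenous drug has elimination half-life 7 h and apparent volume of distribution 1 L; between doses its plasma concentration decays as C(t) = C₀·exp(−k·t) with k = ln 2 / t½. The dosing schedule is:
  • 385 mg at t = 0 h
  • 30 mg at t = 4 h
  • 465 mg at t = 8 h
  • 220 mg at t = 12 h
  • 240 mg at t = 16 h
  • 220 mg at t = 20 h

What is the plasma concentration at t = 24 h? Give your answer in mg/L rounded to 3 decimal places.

459.043 mg/L

k = ln 2 / 7 = 0.09902 per h
Dose 1 (385 mg at t=0 h): 385·exp(−0.09902·24) = 35.757 mg/L
Dose 2 (30 mg at t=4 h): 30·exp(−0.09902·20) = 4.140 mg/L
Dose 3 (465 mg at t=8 h): 465·exp(−0.09902·16) = 95.364 mg/L
Dose 4 (220 mg at t=12 h): 220·exp(−0.09902·12) = 67.046 mg/L
Dose 5 (240 mg at t=16 h): 240·exp(−0.09902·8) = 108.687 mg/L
Dose 6 (220 mg at t=20 h): 220·exp(−0.09902·4) = 148.049 mg/L
C(24) = 35.757 + 4.140 + 95.364 + 67.046 + 108.687 + 148.049 = 459.043 mg/L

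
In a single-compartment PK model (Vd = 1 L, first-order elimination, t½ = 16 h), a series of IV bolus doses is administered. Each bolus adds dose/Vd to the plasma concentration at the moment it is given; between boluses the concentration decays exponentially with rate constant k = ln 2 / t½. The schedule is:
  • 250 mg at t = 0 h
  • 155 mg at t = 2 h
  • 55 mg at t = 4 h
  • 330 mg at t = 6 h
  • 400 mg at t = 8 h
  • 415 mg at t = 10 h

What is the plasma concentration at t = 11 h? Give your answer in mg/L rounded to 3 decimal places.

k = ln 2 / 16 = 0.04332 per h
Dose 1 (250 mg at t=0 h): 250·exp(−0.04332·11) = 155.232 mg/L
Dose 2 (155 mg at t=2 h): 155·exp(−0.04332·9) = 104.955 mg/L
Dose 3 (55 mg at t=4 h): 55·exp(−0.04332·7) = 40.613 mg/L
Dose 4 (330 mg at t=6 h): 330·exp(−0.04332·5) = 265.731 mg/L
Dose 5 (400 mg at t=8 h): 400·exp(−0.04332·3) = 351.250 mg/L
Dose 6 (415 mg at t=10 h): 415·exp(−0.04332·1) = 397.405 mg/L
C(11) = 155.232 + 104.955 + 40.613 + 265.731 + 351.250 + 397.405 = 1315.186 mg/L

1315.186 mg/L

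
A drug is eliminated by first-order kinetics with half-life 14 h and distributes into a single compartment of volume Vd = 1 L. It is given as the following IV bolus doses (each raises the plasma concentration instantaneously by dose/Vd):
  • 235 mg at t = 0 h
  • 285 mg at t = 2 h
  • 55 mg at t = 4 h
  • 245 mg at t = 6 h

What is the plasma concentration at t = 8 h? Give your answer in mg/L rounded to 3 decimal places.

k = ln 2 / 14 = 0.04951 per h
Dose 1 (235 mg at t=0 h): 235·exp(−0.04951·8) = 158.143 mg/L
Dose 2 (285 mg at t=2 h): 285·exp(−0.04951·6) = 211.754 mg/L
Dose 3 (55 mg at t=4 h): 55·exp(−0.04951·4) = 45.118 mg/L
Dose 4 (245 mg at t=6 h): 245·exp(−0.04951·2) = 221.902 mg/L
C(8) = 158.143 + 211.754 + 45.118 + 221.902 = 636.918 mg/L

636.918 mg/L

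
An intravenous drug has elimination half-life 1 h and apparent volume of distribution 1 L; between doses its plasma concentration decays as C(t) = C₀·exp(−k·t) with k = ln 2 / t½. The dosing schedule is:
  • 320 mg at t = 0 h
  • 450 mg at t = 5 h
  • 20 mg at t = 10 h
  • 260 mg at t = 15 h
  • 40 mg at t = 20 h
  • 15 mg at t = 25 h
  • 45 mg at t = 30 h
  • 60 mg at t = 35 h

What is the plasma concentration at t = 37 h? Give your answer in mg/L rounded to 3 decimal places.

k = ln 2 / 1 = 0.69315 per h
Dose 1 (320 mg at t=0 h): 320·exp(−0.69315·37) = 0.000 mg/L
Dose 2 (450 mg at t=5 h): 450·exp(−0.69315·32) = 0.000 mg/L
Dose 3 (20 mg at t=10 h): 20·exp(−0.69315·27) = 0.000 mg/L
Dose 4 (260 mg at t=15 h): 260·exp(−0.69315·22) = 0.000 mg/L
Dose 5 (40 mg at t=20 h): 40·exp(−0.69315·17) = 0.000 mg/L
Dose 6 (15 mg at t=25 h): 15·exp(−0.69315·12) = 0.004 mg/L
Dose 7 (45 mg at t=30 h): 45·exp(−0.69315·7) = 0.352 mg/L
Dose 8 (60 mg at t=35 h): 60·exp(−0.69315·2) = 15.000 mg/L
C(37) = 0.000 + 0.000 + 0.000 + 0.000 + 0.000 + 0.004 + 0.352 + 15.000 = 15.356 mg/L

15.356 mg/L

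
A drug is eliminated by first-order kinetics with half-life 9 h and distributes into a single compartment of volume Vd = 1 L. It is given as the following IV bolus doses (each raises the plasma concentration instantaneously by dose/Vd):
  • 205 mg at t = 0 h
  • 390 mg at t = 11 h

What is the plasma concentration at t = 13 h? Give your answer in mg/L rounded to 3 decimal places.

409.649 mg/L

k = ln 2 / 9 = 0.07702 per h
Dose 1 (205 mg at t=0 h): 205·exp(−0.07702·13) = 75.324 mg/L
Dose 2 (390 mg at t=11 h): 390·exp(−0.07702·2) = 334.325 mg/L
C(13) = 75.324 + 334.325 = 409.649 mg/L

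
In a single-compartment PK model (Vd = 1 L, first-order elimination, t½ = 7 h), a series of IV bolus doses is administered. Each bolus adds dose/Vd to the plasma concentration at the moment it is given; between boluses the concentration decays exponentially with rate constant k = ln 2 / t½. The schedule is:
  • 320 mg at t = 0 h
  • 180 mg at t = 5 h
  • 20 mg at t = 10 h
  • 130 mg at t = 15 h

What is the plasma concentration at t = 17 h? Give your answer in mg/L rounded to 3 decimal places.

k = ln 2 / 7 = 0.09902 per h
Dose 1 (320 mg at t=0 h): 320·exp(−0.09902·17) = 59.440 mg/L
Dose 2 (180 mg at t=5 h): 180·exp(−0.09902·12) = 54.856 mg/L
Dose 3 (20 mg at t=10 h): 20·exp(−0.09902·7) = 10.000 mg/L
Dose 4 (130 mg at t=15 h): 130·exp(−0.09902·2) = 106.644 mg/L
C(17) = 59.440 + 54.856 + 10.000 + 106.644 = 230.939 mg/L

230.939 mg/L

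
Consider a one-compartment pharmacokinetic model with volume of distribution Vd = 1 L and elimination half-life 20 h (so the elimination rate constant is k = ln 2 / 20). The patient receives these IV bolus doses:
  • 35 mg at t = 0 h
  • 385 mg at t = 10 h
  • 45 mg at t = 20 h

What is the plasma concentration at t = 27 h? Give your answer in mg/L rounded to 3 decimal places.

262.629 mg/L

k = ln 2 / 20 = 0.03466 per h
Dose 1 (35 mg at t=0 h): 35·exp(−0.03466·27) = 13.730 mg/L
Dose 2 (385 mg at t=10 h): 385·exp(−0.03466·17) = 213.592 mg/L
Dose 3 (45 mg at t=20 h): 45·exp(−0.03466·7) = 35.306 mg/L
C(27) = 13.730 + 213.592 + 35.306 = 262.629 mg/L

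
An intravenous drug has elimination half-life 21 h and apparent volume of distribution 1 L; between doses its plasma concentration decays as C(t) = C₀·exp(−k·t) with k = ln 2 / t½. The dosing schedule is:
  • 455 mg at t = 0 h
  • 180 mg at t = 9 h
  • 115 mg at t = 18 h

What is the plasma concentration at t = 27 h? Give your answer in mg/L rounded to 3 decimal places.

k = ln 2 / 21 = 0.03301 per h
Dose 1 (455 mg at t=0 h): 455·exp(−0.03301·27) = 186.626 mg/L
Dose 2 (180 mg at t=9 h): 180·exp(−0.03301·18) = 99.368 mg/L
Dose 3 (115 mg at t=18 h): 115·exp(−0.03301·9) = 85.445 mg/L
C(27) = 186.626 + 99.368 + 85.445 = 371.439 mg/L

371.439 mg/L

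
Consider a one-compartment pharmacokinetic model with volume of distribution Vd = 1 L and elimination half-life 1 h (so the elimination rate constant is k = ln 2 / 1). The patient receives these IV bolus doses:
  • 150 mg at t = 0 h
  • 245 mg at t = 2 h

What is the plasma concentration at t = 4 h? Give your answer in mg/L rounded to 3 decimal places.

k = ln 2 / 1 = 0.69315 per h
Dose 1 (150 mg at t=0 h): 150·exp(−0.69315·4) = 9.375 mg/L
Dose 2 (245 mg at t=2 h): 245·exp(−0.69315·2) = 61.250 mg/L
C(4) = 9.375 + 61.250 = 70.625 mg/L

70.625 mg/L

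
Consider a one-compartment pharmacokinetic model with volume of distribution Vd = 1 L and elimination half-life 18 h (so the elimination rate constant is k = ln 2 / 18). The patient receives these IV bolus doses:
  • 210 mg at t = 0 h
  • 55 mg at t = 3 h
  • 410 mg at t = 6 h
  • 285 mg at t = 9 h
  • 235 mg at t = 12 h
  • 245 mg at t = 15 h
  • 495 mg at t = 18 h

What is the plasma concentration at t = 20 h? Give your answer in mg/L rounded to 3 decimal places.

k = ln 2 / 18 = 0.03851 per h
Dose 1 (210 mg at t=0 h): 210·exp(−0.03851·20) = 97.217 mg/L
Dose 2 (55 mg at t=3 h): 55·exp(−0.03851·17) = 28.580 mg/L
Dose 3 (410 mg at t=6 h): 410·exp(−0.03851·14) = 239.138 mg/L
Dose 4 (285 mg at t=9 h): 285·exp(−0.03851·11) = 186.587 mg/L
Dose 5 (235 mg at t=12 h): 235·exp(−0.03851·8) = 172.694 mg/L
Dose 6 (245 mg at t=15 h): 245·exp(−0.03851·5) = 202.091 mg/L
Dose 7 (495 mg at t=18 h): 495·exp(−0.03851·2) = 458.308 mg/L
C(20) = 97.217 + 28.580 + 239.138 + 186.587 + 172.694 + 202.091 + 458.308 = 1384.615 mg/L

1384.615 mg/L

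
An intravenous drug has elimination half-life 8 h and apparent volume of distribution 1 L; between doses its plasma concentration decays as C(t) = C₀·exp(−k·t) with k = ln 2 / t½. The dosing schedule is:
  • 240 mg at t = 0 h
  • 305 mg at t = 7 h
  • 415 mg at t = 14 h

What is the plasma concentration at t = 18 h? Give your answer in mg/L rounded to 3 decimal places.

k = ln 2 / 8 = 0.08664 per h
Dose 1 (240 mg at t=0 h): 240·exp(−0.08664·18) = 50.454 mg/L
Dose 2 (305 mg at t=7 h): 305·exp(−0.08664·11) = 117.594 mg/L
Dose 3 (415 mg at t=14 h): 415·exp(−0.08664·4) = 293.449 mg/L
C(18) = 50.454 + 117.594 + 293.449 = 461.497 mg/L

461.497 mg/L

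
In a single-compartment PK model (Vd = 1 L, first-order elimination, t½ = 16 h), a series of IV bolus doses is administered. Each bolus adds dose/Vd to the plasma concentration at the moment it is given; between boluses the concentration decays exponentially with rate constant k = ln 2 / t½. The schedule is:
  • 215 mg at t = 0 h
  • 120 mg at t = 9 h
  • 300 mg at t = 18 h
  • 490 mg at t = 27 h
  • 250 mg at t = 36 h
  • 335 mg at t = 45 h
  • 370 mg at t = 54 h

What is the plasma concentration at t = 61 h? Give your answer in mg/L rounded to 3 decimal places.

k = ln 2 / 16 = 0.04332 per h
Dose 1 (215 mg at t=0 h): 215·exp(−0.04332·61) = 15.302 mg/L
Dose 2 (120 mg at t=9 h): 120·exp(−0.04332·52) = 12.613 mg/L
Dose 3 (300 mg at t=18 h): 300·exp(−0.04332·43) = 46.570 mg/L
Dose 4 (490 mg at t=27 h): 490·exp(−0.04332·34) = 112.333 mg/L
Dose 5 (250 mg at t=36 h): 250·exp(−0.04332·25) = 84.641 mg/L
Dose 6 (335 mg at t=45 h): 335·exp(−0.04332·16) = 167.500 mg/L
Dose 7 (370 mg at t=54 h): 370·exp(−0.04332·7) = 273.213 mg/L
C(61) = 15.302 + 12.613 + 46.570 + 112.333 + 84.641 + 167.500 + 273.213 = 712.172 mg/L

712.172 mg/L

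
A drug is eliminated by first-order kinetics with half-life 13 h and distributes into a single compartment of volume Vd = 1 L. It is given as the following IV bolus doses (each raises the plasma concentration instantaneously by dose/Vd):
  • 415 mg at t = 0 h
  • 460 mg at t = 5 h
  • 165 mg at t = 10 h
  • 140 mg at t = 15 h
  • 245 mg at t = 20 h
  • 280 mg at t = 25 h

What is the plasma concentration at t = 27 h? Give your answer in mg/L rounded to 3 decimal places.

801.552 mg/L

k = ln 2 / 13 = 0.05332 per h
Dose 1 (415 mg at t=0 h): 415·exp(−0.05332·27) = 98.363 mg/L
Dose 2 (460 mg at t=5 h): 460·exp(−0.05332·22) = 142.339 mg/L
Dose 3 (165 mg at t=10 h): 165·exp(−0.05332·17) = 66.654 mg/L
Dose 4 (140 mg at t=15 h): 140·exp(−0.05332·12) = 73.834 mg/L
Dose 5 (245 mg at t=20 h): 245·exp(−0.05332·7) = 168.684 mg/L
Dose 6 (280 mg at t=25 h): 280·exp(−0.05332·2) = 251.678 mg/L
C(27) = 98.363 + 142.339 + 66.654 + 73.834 + 168.684 + 251.678 = 801.552 mg/L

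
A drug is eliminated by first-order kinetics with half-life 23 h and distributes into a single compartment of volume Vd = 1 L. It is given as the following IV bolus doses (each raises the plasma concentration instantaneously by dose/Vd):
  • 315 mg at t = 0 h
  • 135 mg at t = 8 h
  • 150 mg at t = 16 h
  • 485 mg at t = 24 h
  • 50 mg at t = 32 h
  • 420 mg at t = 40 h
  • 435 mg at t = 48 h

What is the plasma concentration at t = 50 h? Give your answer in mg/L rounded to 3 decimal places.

1132.596 mg/L

k = ln 2 / 23 = 0.03014 per h
Dose 1 (315 mg at t=0 h): 315·exp(−0.03014·50) = 69.807 mg/L
Dose 2 (135 mg at t=8 h): 135·exp(−0.03014·42) = 38.074 mg/L
Dose 3 (150 mg at t=16 h): 150·exp(−0.03014·34) = 53.838 mg/L
Dose 4 (485 mg at t=24 h): 485·exp(−0.03014·26) = 221.537 mg/L
Dose 5 (50 mg at t=32 h): 50·exp(−0.03014·18) = 29.066 mg/L
Dose 6 (420 mg at t=40 h): 420·exp(−0.03014·10) = 310.718 mg/L
Dose 7 (435 mg at t=48 h): 435·exp(−0.03014·2) = 409.555 mg/L
C(50) = 69.807 + 38.074 + 53.838 + 221.537 + 29.066 + 310.718 + 409.555 = 1132.596 mg/L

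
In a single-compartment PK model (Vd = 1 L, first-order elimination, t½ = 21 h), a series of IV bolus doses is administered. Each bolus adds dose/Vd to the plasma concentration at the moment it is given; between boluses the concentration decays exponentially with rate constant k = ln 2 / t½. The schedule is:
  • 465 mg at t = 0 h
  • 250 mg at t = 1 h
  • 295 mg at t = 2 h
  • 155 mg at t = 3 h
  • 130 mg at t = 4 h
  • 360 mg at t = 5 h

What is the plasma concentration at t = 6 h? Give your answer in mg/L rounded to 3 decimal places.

k = ln 2 / 21 = 0.03301 per h
Dose 1 (465 mg at t=0 h): 465·exp(−0.03301·6) = 381.456 mg/L
Dose 2 (250 mg at t=1 h): 250·exp(−0.03301·5) = 211.966 mg/L
Dose 3 (295 mg at t=2 h): 295·exp(−0.03301·4) = 258.513 mg/L
Dose 4 (155 mg at t=3 h): 155·exp(−0.03301·3) = 140.387 mg/L
Dose 5 (130 mg at t=4 h): 130·exp(−0.03301·2) = 121.695 mg/L
Dose 6 (360 mg at t=5 h): 360·exp(−0.03301·1) = 348.311 mg/L
C(6) = 381.456 + 211.966 + 258.513 + 140.387 + 121.695 + 348.311 = 1462.329 mg/L

1462.329 mg/L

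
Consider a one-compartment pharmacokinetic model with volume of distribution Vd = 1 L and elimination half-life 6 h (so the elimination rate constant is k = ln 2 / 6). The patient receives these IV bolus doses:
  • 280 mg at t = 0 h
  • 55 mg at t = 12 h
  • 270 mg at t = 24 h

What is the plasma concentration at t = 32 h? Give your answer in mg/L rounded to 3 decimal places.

k = ln 2 / 6 = 0.11552 per h
Dose 1 (280 mg at t=0 h): 280·exp(−0.11552·32) = 6.945 mg/L
Dose 2 (55 mg at t=12 h): 55·exp(−0.11552·20) = 5.457 mg/L
Dose 3 (270 mg at t=24 h): 270·exp(−0.11552·8) = 107.150 mg/L
C(32) = 6.945 + 5.457 + 107.150 = 119.551 mg/L

119.551 mg/L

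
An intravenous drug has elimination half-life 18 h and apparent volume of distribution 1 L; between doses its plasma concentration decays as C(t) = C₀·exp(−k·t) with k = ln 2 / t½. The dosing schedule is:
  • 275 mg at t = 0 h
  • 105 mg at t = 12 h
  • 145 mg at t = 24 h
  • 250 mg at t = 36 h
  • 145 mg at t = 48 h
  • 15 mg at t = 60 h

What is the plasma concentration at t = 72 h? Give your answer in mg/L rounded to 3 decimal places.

179.934 mg/L

k = ln 2 / 18 = 0.03851 per h
Dose 1 (275 mg at t=0 h): 275·exp(−0.03851·72) = 17.188 mg/L
Dose 2 (105 mg at t=12 h): 105·exp(−0.03851·60) = 10.417 mg/L
Dose 3 (145 mg at t=24 h): 145·exp(−0.03851·48) = 22.836 mg/L
Dose 4 (250 mg at t=36 h): 250·exp(−0.03851·36) = 62.500 mg/L
Dose 5 (145 mg at t=48 h): 145·exp(−0.03851·24) = 57.543 mg/L
Dose 6 (15 mg at t=60 h): 15·exp(−0.03851·12) = 9.449 mg/L
C(72) = 17.188 + 10.417 + 22.836 + 62.500 + 57.543 + 9.449 = 179.934 mg/L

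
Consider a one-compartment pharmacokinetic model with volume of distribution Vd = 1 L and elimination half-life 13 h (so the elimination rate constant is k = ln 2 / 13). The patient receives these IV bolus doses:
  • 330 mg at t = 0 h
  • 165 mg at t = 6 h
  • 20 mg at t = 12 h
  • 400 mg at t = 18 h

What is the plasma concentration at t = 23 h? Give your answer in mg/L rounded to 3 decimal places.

k = ln 2 / 13 = 0.05332 per h
Dose 1 (330 mg at t=0 h): 330·exp(−0.05332·23) = 96.810 mg/L
Dose 2 (165 mg at t=6 h): 165·exp(−0.05332·17) = 66.654 mg/L
Dose 3 (20 mg at t=12 h): 20·exp(−0.05332·11) = 11.125 mg/L
Dose 4 (400 mg at t=18 h): 400·exp(−0.05332·5) = 306.393 mg/L
C(23) = 96.810 + 66.654 + 11.125 + 306.393 = 480.984 mg/L

480.984 mg/L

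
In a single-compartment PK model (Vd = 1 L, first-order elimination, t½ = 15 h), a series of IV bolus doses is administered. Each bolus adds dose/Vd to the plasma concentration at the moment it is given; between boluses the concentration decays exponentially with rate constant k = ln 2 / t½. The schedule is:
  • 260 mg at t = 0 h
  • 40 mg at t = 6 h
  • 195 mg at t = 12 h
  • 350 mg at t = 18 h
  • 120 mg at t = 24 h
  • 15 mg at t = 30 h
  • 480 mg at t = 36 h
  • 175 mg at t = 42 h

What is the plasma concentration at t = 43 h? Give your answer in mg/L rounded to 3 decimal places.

k = ln 2 / 15 = 0.04621 per h
Dose 1 (260 mg at t=0 h): 260·exp(−0.04621·43) = 35.647 mg/L
Dose 2 (40 mg at t=6 h): 40·exp(−0.04621·37) = 7.236 mg/L
Dose 3 (195 mg at t=12 h): 195·exp(−0.04621·31) = 46.549 mg/L
Dose 4 (350 mg at t=18 h): 350·exp(−0.04621·25) = 110.243 mg/L
Dose 5 (120 mg at t=24 h): 120·exp(−0.04621·19) = 49.874 mg/L
Dose 6 (15 mg at t=30 h): 15·exp(−0.04621·13) = 8.226 mg/L
Dose 7 (480 mg at t=36 h): 480·exp(−0.04621·7) = 347.345 mg/L
Dose 8 (175 mg at t=42 h): 175·exp(−0.04621·1) = 167.097 mg/L
C(43) = 35.647 + 7.236 + 46.549 + 110.243 + 49.874 + 8.226 + 347.345 + 167.097 = 772.217 mg/L

772.217 mg/L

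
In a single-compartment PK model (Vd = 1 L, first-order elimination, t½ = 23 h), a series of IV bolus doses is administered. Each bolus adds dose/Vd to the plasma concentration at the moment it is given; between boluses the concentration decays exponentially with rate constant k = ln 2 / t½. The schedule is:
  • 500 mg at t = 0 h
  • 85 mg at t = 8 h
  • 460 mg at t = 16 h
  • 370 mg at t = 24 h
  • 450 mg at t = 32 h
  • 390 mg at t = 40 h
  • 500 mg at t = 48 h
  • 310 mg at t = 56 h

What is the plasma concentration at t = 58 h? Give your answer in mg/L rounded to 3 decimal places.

1462.470 mg/L

k = ln 2 / 23 = 0.03014 per h
Dose 1 (500 mg at t=0 h): 500·exp(−0.03014·58) = 87.066 mg/L
Dose 2 (85 mg at t=8 h): 85·exp(−0.03014·50) = 18.837 mg/L
Dose 3 (460 mg at t=16 h): 460·exp(−0.03014·42) = 129.733 mg/L
Dose 4 (370 mg at t=24 h): 370·exp(−0.03014·34) = 132.801 mg/L
Dose 5 (450 mg at t=32 h): 450·exp(−0.03014·26) = 205.550 mg/L
Dose 6 (390 mg at t=40 h): 390·exp(−0.03014·18) = 226.713 mg/L
Dose 7 (500 mg at t=48 h): 500·exp(−0.03014·10) = 369.903 mg/L
Dose 8 (310 mg at t=56 h): 310·exp(−0.03014·2) = 291.867 mg/L
C(58) = 87.066 + 18.837 + 129.733 + 132.801 + 205.550 + 226.713 + 369.903 + 291.867 = 1462.470 mg/L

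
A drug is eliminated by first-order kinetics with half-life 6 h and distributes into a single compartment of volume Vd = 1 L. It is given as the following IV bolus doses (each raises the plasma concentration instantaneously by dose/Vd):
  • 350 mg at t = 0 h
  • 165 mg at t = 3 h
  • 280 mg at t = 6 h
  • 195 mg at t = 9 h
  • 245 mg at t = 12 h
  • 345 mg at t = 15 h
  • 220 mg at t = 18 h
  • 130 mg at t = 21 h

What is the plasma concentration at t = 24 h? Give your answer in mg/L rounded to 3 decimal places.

k = ln 2 / 6 = 0.11552 per h
Dose 1 (350 mg at t=0 h): 350·exp(−0.11552·24) = 21.875 mg/L
Dose 2 (165 mg at t=3 h): 165·exp(−0.11552·21) = 14.584 mg/L
Dose 3 (280 mg at t=6 h): 280·exp(−0.11552·18) = 35.000 mg/L
Dose 4 (195 mg at t=9 h): 195·exp(−0.11552·15) = 34.471 mg/L
Dose 5 (245 mg at t=12 h): 245·exp(−0.11552·12) = 61.250 mg/L
Dose 6 (345 mg at t=15 h): 345·exp(−0.11552·9) = 121.976 mg/L
Dose 7 (220 mg at t=18 h): 220·exp(−0.11552·6) = 110.000 mg/L
Dose 8 (130 mg at t=21 h): 130·exp(−0.11552·3) = 91.924 mg/L
C(24) = 21.875 + 14.584 + 35.000 + 34.471 + 61.250 + 121.976 + 110.000 + 91.924 = 491.080 mg/L

491.080 mg/L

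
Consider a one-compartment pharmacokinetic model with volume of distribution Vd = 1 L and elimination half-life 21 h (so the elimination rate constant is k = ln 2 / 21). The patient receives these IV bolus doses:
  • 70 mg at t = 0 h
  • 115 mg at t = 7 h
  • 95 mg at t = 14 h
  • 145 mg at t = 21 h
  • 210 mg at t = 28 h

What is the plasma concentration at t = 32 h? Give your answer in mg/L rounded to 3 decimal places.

412.055 mg/L

k = ln 2 / 21 = 0.03301 per h
Dose 1 (70 mg at t=0 h): 70·exp(−0.03301·32) = 24.344 mg/L
Dose 2 (115 mg at t=7 h): 115·exp(−0.03301·25) = 50.388 mg/L
Dose 3 (95 mg at t=14 h): 95·exp(−0.03301·18) = 52.444 mg/L
Dose 4 (145 mg at t=21 h): 145·exp(−0.03301·11) = 100.852 mg/L
Dose 5 (210 mg at t=28 h): 210·exp(−0.03301·4) = 184.026 mg/L
C(32) = 24.344 + 50.388 + 52.444 + 100.852 + 184.026 = 412.055 mg/L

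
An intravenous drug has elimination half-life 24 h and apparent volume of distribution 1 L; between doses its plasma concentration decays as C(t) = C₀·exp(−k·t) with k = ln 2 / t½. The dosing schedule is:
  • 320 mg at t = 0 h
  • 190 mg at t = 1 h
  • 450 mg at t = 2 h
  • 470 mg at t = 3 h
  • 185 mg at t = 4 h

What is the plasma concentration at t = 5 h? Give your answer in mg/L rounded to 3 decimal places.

k = ln 2 / 24 = 0.02888 per h
Dose 1 (320 mg at t=0 h): 320·exp(−0.02888·5) = 276.972 mg/L
Dose 2 (190 mg at t=1 h): 190·exp(−0.02888·4) = 169.271 mg/L
Dose 3 (450 mg at t=2 h): 450·exp(−0.02888·3) = 412.652 mg/L
Dose 4 (470 mg at t=3 h): 470·exp(−0.02888·2) = 443.621 mg/L
Dose 5 (185 mg at t=4 h): 185·exp(−0.02888·1) = 179.733 mg/L
C(5) = 276.972 + 169.271 + 412.652 + 443.621 + 179.733 = 1482.249 mg/L

1482.249 mg/L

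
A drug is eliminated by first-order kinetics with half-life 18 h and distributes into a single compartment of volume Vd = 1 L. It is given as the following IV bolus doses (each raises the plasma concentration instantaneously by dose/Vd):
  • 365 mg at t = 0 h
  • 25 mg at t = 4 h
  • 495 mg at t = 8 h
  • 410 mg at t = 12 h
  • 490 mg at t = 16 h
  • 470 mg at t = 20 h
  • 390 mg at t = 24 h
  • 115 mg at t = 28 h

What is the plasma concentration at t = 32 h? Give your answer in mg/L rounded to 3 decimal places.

1447.073 mg/L

k = ln 2 / 18 = 0.03851 per h
Dose 1 (365 mg at t=0 h): 365·exp(−0.03851·32) = 106.446 mg/L
Dose 2 (25 mg at t=4 h): 25·exp(−0.03851·28) = 8.505 mg/L
Dose 3 (495 mg at t=8 h): 495·exp(−0.03851·24) = 196.441 mg/L
Dose 4 (410 mg at t=12 h): 410·exp(−0.03851·20) = 189.804 mg/L
Dose 5 (490 mg at t=16 h): 490·exp(−0.03851·16) = 264.615 mg/L
Dose 6 (470 mg at t=20 h): 470·exp(−0.03851·12) = 296.081 mg/L
Dose 7 (390 mg at t=24 h): 390·exp(−0.03851·8) = 286.598 mg/L
Dose 8 (115 mg at t=28 h): 115·exp(−0.03851·4) = 98.583 mg/L
C(32) = 106.446 + 8.505 + 196.441 + 189.804 + 264.615 + 296.081 + 286.598 + 98.583 = 1447.073 mg/L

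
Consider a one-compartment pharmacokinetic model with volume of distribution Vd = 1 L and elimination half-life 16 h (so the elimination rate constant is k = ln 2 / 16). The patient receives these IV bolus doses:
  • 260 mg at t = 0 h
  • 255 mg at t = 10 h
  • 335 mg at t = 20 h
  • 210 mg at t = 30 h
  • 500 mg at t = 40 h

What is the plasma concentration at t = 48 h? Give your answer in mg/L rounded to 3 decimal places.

k = ln 2 / 16 = 0.04332 per h
Dose 1 (260 mg at t=0 h): 260·exp(−0.04332·48) = 32.500 mg/L
Dose 2 (255 mg at t=10 h): 255·exp(−0.04332·38) = 49.158 mg/L
Dose 3 (335 mg at t=20 h): 335·exp(−0.04332·28) = 99.596 mg/L
Dose 4 (210 mg at t=30 h): 210·exp(−0.04332·18) = 96.285 mg/L
Dose 5 (500 mg at t=40 h): 500·exp(−0.04332·8) = 353.553 mg/L
C(48) = 32.500 + 49.158 + 99.596 + 96.285 + 353.553 = 631.093 mg/L

631.093 mg/L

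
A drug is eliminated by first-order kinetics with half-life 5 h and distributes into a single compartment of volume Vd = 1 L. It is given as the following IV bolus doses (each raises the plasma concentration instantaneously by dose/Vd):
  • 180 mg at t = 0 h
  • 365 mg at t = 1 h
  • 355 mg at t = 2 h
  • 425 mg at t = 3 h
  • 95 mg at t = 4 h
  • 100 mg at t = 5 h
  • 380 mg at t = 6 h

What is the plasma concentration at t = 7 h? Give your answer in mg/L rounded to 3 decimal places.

k = ln 2 / 5 = 0.13863 per h
Dose 1 (180 mg at t=0 h): 180·exp(−0.13863·7) = 68.207 mg/L
Dose 2 (365 mg at t=1 h): 365·exp(−0.13863·6) = 158.875 mg/L
Dose 3 (355 mg at t=2 h): 355·exp(−0.13863·5) = 177.500 mg/L
Dose 4 (425 mg at t=3 h): 425·exp(−0.13863·4) = 244.098 mg/L
Dose 5 (95 mg at t=4 h): 95·exp(−0.13863·3) = 62.677 mg/L
Dose 6 (100 mg at t=5 h): 100·exp(−0.13863·2) = 75.786 mg/L
Dose 7 (380 mg at t=6 h): 380·exp(−0.13863·1) = 330.809 mg/L
C(7) = 68.207 + 158.875 + 177.500 + 244.098 + 62.677 + 75.786 + 330.809 = 1117.953 mg/L

1117.953 mg/L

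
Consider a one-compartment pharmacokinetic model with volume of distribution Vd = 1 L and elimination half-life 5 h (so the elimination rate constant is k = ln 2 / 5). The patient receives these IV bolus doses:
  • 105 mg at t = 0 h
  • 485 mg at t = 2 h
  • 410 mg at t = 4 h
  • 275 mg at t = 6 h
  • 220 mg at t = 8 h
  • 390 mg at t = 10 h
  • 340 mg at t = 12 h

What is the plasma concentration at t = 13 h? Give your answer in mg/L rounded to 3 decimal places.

1008.111 mg/L

k = ln 2 / 5 = 0.13863 per h
Dose 1 (105 mg at t=0 h): 105·exp(−0.13863·13) = 17.319 mg/L
Dose 2 (485 mg at t=2 h): 485·exp(−0.13863·11) = 105.554 mg/L
Dose 3 (410 mg at t=4 h): 410·exp(−0.13863·9) = 117.742 mg/L
Dose 4 (275 mg at t=6 h): 275·exp(−0.13863·7) = 104.206 mg/L
Dose 5 (220 mg at t=8 h): 220·exp(−0.13863·5) = 110.000 mg/L
Dose 6 (390 mg at t=10 h): 390·exp(−0.13863·3) = 257.304 mg/L
Dose 7 (340 mg at t=12 h): 340·exp(−0.13863·1) = 295.987 mg/L
C(13) = 17.319 + 105.554 + 117.742 + 104.206 + 110.000 + 257.304 + 295.987 = 1008.111 mg/L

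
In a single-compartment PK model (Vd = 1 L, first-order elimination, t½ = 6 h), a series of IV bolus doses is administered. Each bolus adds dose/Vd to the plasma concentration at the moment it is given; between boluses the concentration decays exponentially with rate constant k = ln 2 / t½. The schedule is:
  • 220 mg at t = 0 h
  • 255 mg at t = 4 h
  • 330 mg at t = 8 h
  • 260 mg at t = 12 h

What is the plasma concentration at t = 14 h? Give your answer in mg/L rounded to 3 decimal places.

495.336 mg/L

k = ln 2 / 6 = 0.11552 per h
Dose 1 (220 mg at t=0 h): 220·exp(−0.11552·14) = 43.654 mg/L
Dose 2 (255 mg at t=4 h): 255·exp(−0.11552·10) = 80.320 mg/L
Dose 3 (330 mg at t=8 h): 330·exp(−0.11552·6) = 165.000 mg/L
Dose 4 (260 mg at t=12 h): 260·exp(−0.11552·2) = 206.362 mg/L
C(14) = 43.654 + 80.320 + 165.000 + 206.362 = 495.336 mg/L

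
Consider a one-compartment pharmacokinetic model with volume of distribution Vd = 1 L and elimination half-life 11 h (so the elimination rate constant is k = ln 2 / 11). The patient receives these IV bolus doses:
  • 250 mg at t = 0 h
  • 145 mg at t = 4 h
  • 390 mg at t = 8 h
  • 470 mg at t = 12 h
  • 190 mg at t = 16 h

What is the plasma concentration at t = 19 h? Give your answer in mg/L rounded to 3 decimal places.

786.492 mg/L

k = ln 2 / 11 = 0.06301 per h
Dose 1 (250 mg at t=0 h): 250·exp(−0.06301·19) = 75.506 mg/L
Dose 2 (145 mg at t=4 h): 145·exp(−0.06301·15) = 56.347 mg/L
Dose 3 (390 mg at t=8 h): 390·exp(−0.06301·11) = 195.000 mg/L
Dose 4 (470 mg at t=12 h): 470·exp(−0.06301·7) = 302.366 mg/L
Dose 5 (190 mg at t=16 h): 190·exp(−0.06301·3) = 157.273 mg/L
C(19) = 75.506 + 56.347 + 195.000 + 302.366 + 157.273 = 786.492 mg/L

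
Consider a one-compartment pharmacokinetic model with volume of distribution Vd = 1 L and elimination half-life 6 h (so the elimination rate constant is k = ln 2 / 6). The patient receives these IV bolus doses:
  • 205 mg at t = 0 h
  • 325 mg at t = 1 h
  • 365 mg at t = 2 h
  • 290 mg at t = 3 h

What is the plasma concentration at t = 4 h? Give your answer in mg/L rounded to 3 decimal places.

k = ln 2 / 6 = 0.11552 per h
Dose 1 (205 mg at t=0 h): 205·exp(−0.11552·4) = 129.142 mg/L
Dose 2 (325 mg at t=1 h): 325·exp(−0.11552·3) = 229.810 mg/L
Dose 3 (365 mg at t=2 h): 365·exp(−0.11552·2) = 289.701 mg/L
Dose 4 (290 mg at t=3 h): 290·exp(−0.11552·1) = 258.361 mg/L
C(4) = 129.142 + 229.810 + 289.701 + 258.361 = 907.013 mg/L

907.013 mg/L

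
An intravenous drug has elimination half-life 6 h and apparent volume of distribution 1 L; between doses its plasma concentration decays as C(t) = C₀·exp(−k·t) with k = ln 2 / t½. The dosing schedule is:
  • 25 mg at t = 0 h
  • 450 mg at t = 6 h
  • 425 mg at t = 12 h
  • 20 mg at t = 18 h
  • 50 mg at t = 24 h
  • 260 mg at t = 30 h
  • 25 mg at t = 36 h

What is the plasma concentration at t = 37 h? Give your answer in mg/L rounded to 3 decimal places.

187.994 mg/L

k = ln 2 / 6 = 0.11552 per h
Dose 1 (25 mg at t=0 h): 25·exp(−0.11552·37) = 0.348 mg/L
Dose 2 (450 mg at t=6 h): 450·exp(−0.11552·31) = 12.528 mg/L
Dose 3 (425 mg at t=12 h): 425·exp(−0.11552·25) = 23.664 mg/L
Dose 4 (20 mg at t=18 h): 20·exp(−0.11552·19) = 2.227 mg/L
Dose 5 (50 mg at t=24 h): 50·exp(−0.11552·13) = 11.136 mg/L
Dose 6 (260 mg at t=30 h): 260·exp(−0.11552·7) = 115.817 mg/L
Dose 7 (25 mg at t=36 h): 25·exp(−0.11552·1) = 22.272 mg/L
C(37) = 0.348 + 12.528 + 23.664 + 2.227 + 11.136 + 115.817 + 22.272 = 187.994 mg/L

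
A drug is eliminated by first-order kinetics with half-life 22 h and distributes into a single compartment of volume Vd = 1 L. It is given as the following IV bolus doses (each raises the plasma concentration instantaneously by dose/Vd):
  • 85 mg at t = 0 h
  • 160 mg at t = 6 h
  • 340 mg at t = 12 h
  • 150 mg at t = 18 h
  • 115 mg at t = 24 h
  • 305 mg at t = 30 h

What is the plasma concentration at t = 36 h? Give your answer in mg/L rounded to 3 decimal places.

k = ln 2 / 22 = 0.03151 per h
Dose 1 (85 mg at t=0 h): 85·exp(−0.03151·36) = 27.342 mg/L
Dose 2 (160 mg at t=6 h): 160·exp(−0.03151·30) = 62.176 mg/L
Dose 3 (340 mg at t=12 h): 340·exp(−0.03151·24) = 159.618 mg/L
Dose 4 (150 mg at t=18 h): 150·exp(−0.03151·18) = 85.073 mg/L
Dose 5 (115 mg at t=24 h): 115·exp(−0.03151·12) = 78.795 mg/L
Dose 6 (305 mg at t=30 h): 305·exp(−0.03151·6) = 252.465 mg/L
C(36) = 27.342 + 62.176 + 159.618 + 85.073 + 78.795 + 252.465 = 665.470 mg/L

665.470 mg/L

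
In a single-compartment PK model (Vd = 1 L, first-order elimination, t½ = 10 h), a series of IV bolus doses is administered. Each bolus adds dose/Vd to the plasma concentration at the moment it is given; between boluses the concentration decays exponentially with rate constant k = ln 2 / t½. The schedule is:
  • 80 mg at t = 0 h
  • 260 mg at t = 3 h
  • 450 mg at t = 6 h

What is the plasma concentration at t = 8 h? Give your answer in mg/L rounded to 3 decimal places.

k = ln 2 / 10 = 0.06931 per h
Dose 1 (80 mg at t=0 h): 80·exp(−0.06931·8) = 45.948 mg/L
Dose 2 (260 mg at t=3 h): 260·exp(−0.06931·5) = 183.848 mg/L
Dose 3 (450 mg at t=6 h): 450·exp(−0.06931·2) = 391.748 mg/L
C(8) = 45.948 + 183.848 + 391.748 = 621.543 mg/L

621.543 mg/L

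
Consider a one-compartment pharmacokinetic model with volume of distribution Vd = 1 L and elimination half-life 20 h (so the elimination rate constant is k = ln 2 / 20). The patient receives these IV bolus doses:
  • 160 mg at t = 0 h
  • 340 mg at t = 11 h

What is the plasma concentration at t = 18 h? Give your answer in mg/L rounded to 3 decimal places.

352.500 mg/L

k = ln 2 / 20 = 0.03466 per h
Dose 1 (160 mg at t=0 h): 160·exp(−0.03466·18) = 85.742 mg/L
Dose 2 (340 mg at t=11 h): 340·exp(−0.03466·7) = 266.759 mg/L
C(18) = 85.742 + 266.759 = 352.500 mg/L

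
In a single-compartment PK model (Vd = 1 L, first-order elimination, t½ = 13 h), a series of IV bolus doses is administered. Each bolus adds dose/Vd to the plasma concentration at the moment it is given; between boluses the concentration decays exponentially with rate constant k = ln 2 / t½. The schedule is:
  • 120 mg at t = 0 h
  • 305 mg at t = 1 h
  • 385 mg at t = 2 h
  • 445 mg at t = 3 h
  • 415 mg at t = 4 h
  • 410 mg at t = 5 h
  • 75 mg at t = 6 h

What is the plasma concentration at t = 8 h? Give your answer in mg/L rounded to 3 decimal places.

1660.879 mg/L

k = ln 2 / 13 = 0.05332 per h
Dose 1 (120 mg at t=0 h): 120·exp(−0.05332·8) = 78.331 mg/L
Dose 2 (305 mg at t=1 h): 305·exp(−0.05332·7) = 209.994 mg/L
Dose 3 (385 mg at t=2 h): 385·exp(−0.05332·6) = 279.591 mg/L
Dose 4 (445 mg at t=3 h): 445·exp(−0.05332·5) = 340.863 mg/L
Dose 5 (415 mg at t=4 h): 415·exp(−0.05332·4) = 335.292 mg/L
Dose 6 (410 mg at t=5 h): 410·exp(−0.05332·3) = 349.394 mg/L
Dose 7 (75 mg at t=6 h): 75·exp(−0.05332·2) = 67.414 mg/L
C(8) = 78.331 + 209.994 + 279.591 + 340.863 + 335.292 + 349.394 + 67.414 = 1660.879 mg/L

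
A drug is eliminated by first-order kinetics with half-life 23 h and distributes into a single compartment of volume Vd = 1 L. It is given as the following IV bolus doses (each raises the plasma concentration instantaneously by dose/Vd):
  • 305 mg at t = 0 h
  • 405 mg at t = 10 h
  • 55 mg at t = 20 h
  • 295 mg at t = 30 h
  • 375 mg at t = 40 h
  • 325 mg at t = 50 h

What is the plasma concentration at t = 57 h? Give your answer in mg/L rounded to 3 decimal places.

789.613 mg/L

k = ln 2 / 23 = 0.03014 per h
Dose 1 (305 mg at t=0 h): 305·exp(−0.03014·57) = 54.735 mg/L
Dose 2 (405 mg at t=10 h): 405·exp(−0.03014·47) = 98.244 mg/L
Dose 3 (55 mg at t=20 h): 55·exp(−0.03014·37) = 18.034 mg/L
Dose 4 (295 mg at t=30 h): 295·exp(−0.03014·27) = 130.749 mg/L
Dose 5 (375 mg at t=40 h): 375·exp(−0.03014·17) = 224.663 mg/L
Dose 6 (325 mg at t=50 h): 325·exp(−0.03014·7) = 263.188 mg/L
C(57) = 54.735 + 98.244 + 18.034 + 130.749 + 224.663 + 263.188 = 789.613 mg/L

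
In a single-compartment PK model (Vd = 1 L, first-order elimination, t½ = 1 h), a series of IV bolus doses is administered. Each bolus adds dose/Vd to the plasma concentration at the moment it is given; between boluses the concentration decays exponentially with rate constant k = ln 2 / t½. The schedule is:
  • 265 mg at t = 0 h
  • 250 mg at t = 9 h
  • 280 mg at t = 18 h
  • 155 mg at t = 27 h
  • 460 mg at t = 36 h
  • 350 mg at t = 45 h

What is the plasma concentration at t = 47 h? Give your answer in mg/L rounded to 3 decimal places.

87.725 mg/L

k = ln 2 / 1 = 0.69315 per h
Dose 1 (265 mg at t=0 h): 265·exp(−0.69315·47) = 0.000 mg/L
Dose 2 (250 mg at t=9 h): 250·exp(−0.69315·38) = 0.000 mg/L
Dose 3 (280 mg at t=18 h): 280·exp(−0.69315·29) = 0.000 mg/L
Dose 4 (155 mg at t=27 h): 155·exp(−0.69315·20) = 0.000 mg/L
Dose 5 (460 mg at t=36 h): 460·exp(−0.69315·11) = 0.225 mg/L
Dose 6 (350 mg at t=45 h): 350·exp(−0.69315·2) = 87.500 mg/L
C(47) = 0.000 + 0.000 + 0.000 + 0.000 + 0.225 + 87.500 = 87.725 mg/L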